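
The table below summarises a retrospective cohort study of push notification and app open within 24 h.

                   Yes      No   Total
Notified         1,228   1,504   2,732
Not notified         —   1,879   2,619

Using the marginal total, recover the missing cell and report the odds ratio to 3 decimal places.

2.073

The missing cell is in the unexposed row: 2619 − 1879 = 740.
So a = 1228, b = 1504, c = 740, d = 1879.
OR = (a·d)/(b·c) = (1228 × 1879) / (1504 × 740) = 2307412 / 1112960 = 2.07322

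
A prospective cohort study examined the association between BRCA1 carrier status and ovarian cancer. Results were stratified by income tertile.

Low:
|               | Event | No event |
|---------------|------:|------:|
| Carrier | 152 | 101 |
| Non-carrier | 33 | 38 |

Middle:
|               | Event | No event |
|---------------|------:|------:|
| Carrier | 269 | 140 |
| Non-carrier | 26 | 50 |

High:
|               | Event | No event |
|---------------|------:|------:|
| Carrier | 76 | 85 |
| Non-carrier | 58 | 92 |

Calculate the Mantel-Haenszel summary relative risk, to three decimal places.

1.443

RR_MH = Σ(aᵢ·n₀ᵢ/nᵢ) / Σ(cᵢ·n₁ᵢ/nᵢ), with n₁ᵢ = aᵢ+bᵢ (exposed), n₀ᵢ = cᵢ+dᵢ (unexposed), nᵢ = n₁ᵢ+n₀ᵢ.
Stratum 1 (Low): n₁ = 253, n₀ = 71, n = 324; a·n₀/n = 152·71/324 = 33.3086; c·n₁/n = 33·253/324 = 25.7685
Stratum 2 (Middle): n₁ = 409, n₀ = 76, n = 485; a·n₀/n = 269·76/485 = 42.1526; c·n₁/n = 26·409/485 = 21.9258
Stratum 3 (High): n₁ = 161, n₀ = 150, n = 311; a·n₀/n = 76·150/311 = 36.6559; c·n₁/n = 58·161/311 = 30.0257
RR_MH = (33.3086 + 42.1526 + 36.6559) / (25.7685 + 21.9258 + 30.0257) = 112.1172 / 77.7200 = 1.44258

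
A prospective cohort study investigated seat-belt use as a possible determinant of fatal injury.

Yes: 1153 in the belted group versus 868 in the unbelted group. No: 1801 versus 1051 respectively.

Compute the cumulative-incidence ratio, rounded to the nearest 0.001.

0.863

From the description: a = 1153, b = 1801, c = 868, d = 1051.
Risk in exposed = 1153/2954 = 0.39032; risk in unexposed = 868/1919 = 0.45232.
RR = 0.39032 / 0.45232 = 0.86293
The risk is 14% lower among the exposed than among the unexposed.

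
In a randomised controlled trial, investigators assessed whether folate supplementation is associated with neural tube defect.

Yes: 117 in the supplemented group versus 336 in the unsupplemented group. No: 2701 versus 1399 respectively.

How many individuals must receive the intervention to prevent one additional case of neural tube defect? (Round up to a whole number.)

Risk in treated group = 117/2818 = 0.04152; risk in control = 336/1735 = 0.19366.
Absolute risk reduction = 0.19366 − 0.04152 = 0.15214
NNT = 1 / ARR = 1 / 0.15214 = 6.573 → round up → 7

7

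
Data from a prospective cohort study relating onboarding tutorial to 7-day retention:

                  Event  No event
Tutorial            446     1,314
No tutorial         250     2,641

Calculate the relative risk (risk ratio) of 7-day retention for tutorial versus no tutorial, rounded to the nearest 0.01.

2.93

Cells: a = 446, b = 1314, c = 250, d = 2641.
Risk in exposed = 446/1760 = 0.25341; risk in unexposed = 250/2891 = 0.08648.
RR = 0.25341 / 0.08648 = 2.93042
The risk among the exposed is 2.93 times that among the unexposed.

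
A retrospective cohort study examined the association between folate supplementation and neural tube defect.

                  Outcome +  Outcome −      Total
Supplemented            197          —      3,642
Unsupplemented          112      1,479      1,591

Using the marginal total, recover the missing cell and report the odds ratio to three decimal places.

The missing cell is in the exposed row: 3642 − 197 = 3445.
So a = 197, b = 3445, c = 112, d = 1479.
OR = (a·d)/(b·c) = (197 × 1479) / (3445 × 112) = 291363 / 385840 = 0.75514

0.755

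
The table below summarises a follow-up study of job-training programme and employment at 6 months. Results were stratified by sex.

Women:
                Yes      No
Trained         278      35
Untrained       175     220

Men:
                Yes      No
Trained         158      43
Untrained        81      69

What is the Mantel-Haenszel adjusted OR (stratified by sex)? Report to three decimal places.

6.323

OR_MH = Σ(aᵢdᵢ/nᵢ) / Σ(bᵢcᵢ/nᵢ), where nᵢ is the stratum total.
Stratum 1 (Women): n = 708; a·d/n = 278·220/708 = 86.3842; b·c/n = 35·175/708 = 8.6511
Stratum 2 (Men): n = 351; a·d/n = 158·69/351 = 31.0598; b·c/n = 43·81/351 = 9.9231
OR_MH = (86.3842 + 31.0598) / (8.6511 + 9.9231) = 117.4440 / 18.5742 = 6.32296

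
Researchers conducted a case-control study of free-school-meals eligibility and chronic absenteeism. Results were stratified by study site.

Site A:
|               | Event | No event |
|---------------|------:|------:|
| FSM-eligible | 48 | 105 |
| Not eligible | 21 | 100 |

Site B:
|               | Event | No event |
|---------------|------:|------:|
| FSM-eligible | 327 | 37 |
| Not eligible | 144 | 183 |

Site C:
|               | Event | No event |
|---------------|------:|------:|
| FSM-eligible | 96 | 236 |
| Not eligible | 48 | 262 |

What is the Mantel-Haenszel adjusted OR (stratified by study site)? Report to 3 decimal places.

4.290

OR_MH = Σ(aᵢdᵢ/nᵢ) / Σ(bᵢcᵢ/nᵢ), where nᵢ is the stratum total.
Stratum 1 (Site A): n = 274; a·d/n = 48·100/274 = 17.5182; b·c/n = 105·21/274 = 8.0474
Stratum 2 (Site B): n = 691; a·d/n = 327·183/691 = 86.6006; b·c/n = 37·144/691 = 7.7106
Stratum 3 (Site C): n = 642; a·d/n = 96·262/642 = 39.1776; b·c/n = 236·48/642 = 17.6449
OR_MH = (17.5182 + 86.6006 + 39.1776) / (8.0474 + 7.7106 + 17.6449) = 143.2964 / 33.4029 = 4.28994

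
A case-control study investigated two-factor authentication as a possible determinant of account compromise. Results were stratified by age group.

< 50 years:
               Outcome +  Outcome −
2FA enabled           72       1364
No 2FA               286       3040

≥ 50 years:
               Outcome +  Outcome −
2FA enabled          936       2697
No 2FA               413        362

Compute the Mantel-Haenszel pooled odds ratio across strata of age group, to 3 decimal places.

OR_MH = Σ(aᵢdᵢ/nᵢ) / Σ(bᵢcᵢ/nᵢ), where nᵢ is the stratum total.
Stratum 1 (< 50 years): n = 4762; a·d/n = 72·3040/4762 = 45.9639; b·c/n = 1364·286/4762 = 81.9202
Stratum 2 (≥ 50 years): n = 4408; a·d/n = 936·362/4408 = 76.8675; b·c/n = 2697·413/4408 = 252.6908
OR_MH = (45.9639 + 76.8675) / (81.9202 + 252.6908) = 122.8314 / 334.6110 = 0.36709

0.367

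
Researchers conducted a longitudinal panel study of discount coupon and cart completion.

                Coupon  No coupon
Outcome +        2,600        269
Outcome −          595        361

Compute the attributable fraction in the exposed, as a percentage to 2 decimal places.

Reading the table with exposure as columns: a = 2600 (Coupon, case), b = 595 (Coupon, non-case), c = 269 (No coupon, case), d = 361.
Risk in exposed = 2600/3195 = 0.81377; risk in unexposed = 269/630 = 0.42698.
RR = 0.81377/0.42698 = 1.90586
AR% = (RR − 1)/RR × 100 = (1.90586 − 1)/1.90586 × 100 = 47.5302%

47.53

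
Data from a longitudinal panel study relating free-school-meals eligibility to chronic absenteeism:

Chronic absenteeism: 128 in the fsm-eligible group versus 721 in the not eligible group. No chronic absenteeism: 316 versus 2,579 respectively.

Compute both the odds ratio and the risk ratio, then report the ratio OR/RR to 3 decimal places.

1.098

From the description: a = 128, b = 316, c = 721, d = 2579.
OR = (128·2579)/(316·721) = 330112/227836 = 1.44890
Risk in exposed = 128/444 = 0.28829; risk in unexposed = 721/3300 = 0.21848; RR = 1.31949
OR/RR = 1.44890 / 1.31949 = 1.09808
The outcome is not rare, so the OR lies further from 1 than the RR.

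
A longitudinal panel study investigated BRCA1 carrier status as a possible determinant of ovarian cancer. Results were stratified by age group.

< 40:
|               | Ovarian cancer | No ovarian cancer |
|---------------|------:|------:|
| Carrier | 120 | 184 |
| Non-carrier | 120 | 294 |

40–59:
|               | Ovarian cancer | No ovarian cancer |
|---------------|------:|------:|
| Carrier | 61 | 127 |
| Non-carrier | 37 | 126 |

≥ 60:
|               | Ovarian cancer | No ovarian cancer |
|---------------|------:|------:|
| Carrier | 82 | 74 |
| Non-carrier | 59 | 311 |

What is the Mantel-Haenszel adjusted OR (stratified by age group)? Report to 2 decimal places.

2.28

OR_MH = Σ(aᵢdᵢ/nᵢ) / Σ(bᵢcᵢ/nᵢ), where nᵢ is the stratum total.
Stratum 1 (< 40): n = 718; a·d/n = 120·294/718 = 49.1365; b·c/n = 184·120/718 = 30.7521
Stratum 2 (40–59): n = 351; a·d/n = 61·126/351 = 21.8974; b·c/n = 127·37/351 = 13.3875
Stratum 3 (≥ 60): n = 526; a·d/n = 82·311/526 = 48.4829; b·c/n = 74·59/526 = 8.3004
OR_MH = (49.1365 + 21.8974 + 48.4829) / (30.7521 + 13.3875 + 8.3004) = 119.5168 / 52.4399 = 2.27912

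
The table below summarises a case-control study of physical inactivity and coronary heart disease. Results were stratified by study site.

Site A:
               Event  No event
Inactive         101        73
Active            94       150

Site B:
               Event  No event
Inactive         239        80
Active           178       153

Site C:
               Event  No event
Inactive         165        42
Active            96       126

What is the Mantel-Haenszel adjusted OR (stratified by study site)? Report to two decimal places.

2.95

OR_MH = Σ(aᵢdᵢ/nᵢ) / Σ(bᵢcᵢ/nᵢ), where nᵢ is the stratum total.
Stratum 1 (Site A): n = 418; a·d/n = 101·150/418 = 36.2440; b·c/n = 73·94/418 = 16.4163
Stratum 2 (Site B): n = 650; a·d/n = 239·153/650 = 56.2569; b·c/n = 80·178/650 = 21.9077
Stratum 3 (Site C): n = 429; a·d/n = 165·126/429 = 48.4615; b·c/n = 42·96/429 = 9.3986
OR_MH = (36.2440 + 56.2569 + 48.4615) / (16.4163 + 21.9077 + 9.3986) = 140.9625 / 47.7226 = 2.95379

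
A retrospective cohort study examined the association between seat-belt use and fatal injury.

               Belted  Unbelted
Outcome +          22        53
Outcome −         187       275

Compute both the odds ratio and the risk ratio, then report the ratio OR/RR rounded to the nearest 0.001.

0.937

Reading the table with exposure as columns: a = 22 (Belted, case), b = 187 (Belted, non-case), c = 53 (Unbelted, case), d = 275.
OR = (22·275)/(187·53) = 6050/9911 = 0.61043
Risk in exposed = 22/209 = 0.10526; risk in unexposed = 53/328 = 0.16159; RR = 0.65144
OR/RR = 0.61043 / 0.65144 = 0.93705
The outcome is not rare, so the OR lies further from 1 than the RR.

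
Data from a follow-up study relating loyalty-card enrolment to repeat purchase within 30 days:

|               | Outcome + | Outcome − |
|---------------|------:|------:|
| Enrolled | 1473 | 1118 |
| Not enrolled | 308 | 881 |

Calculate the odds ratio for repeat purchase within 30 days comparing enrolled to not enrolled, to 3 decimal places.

3.769

Cells: a = 1473, b = 1118, c = 308, d = 881.
OR = (a·d)/(b·c) = (1473 × 881) / (1118 × 308) = 1297713 / 344344 = 3.76865
The odds of repeat purchase within 30 days are about 3.77 times as high in the enrolled group.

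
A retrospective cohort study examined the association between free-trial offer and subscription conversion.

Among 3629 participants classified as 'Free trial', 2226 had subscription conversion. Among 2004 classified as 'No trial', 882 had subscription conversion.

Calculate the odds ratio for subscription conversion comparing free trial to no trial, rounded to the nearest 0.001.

2.018

From the description: a = 2226, b = 1403, c = 882, d = 1122.
OR = (a·d)/(b·c) = (2226 × 1122) / (1403 × 882) = 2497572 / 1237446 = 2.01833
The odds of subscription conversion are about 2.02 times as high in the free trial group.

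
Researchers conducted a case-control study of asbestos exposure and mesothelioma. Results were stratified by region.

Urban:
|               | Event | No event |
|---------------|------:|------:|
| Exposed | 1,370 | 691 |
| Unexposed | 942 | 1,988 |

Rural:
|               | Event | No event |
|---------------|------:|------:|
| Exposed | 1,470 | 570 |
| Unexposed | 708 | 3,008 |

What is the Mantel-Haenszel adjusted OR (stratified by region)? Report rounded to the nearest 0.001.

6.552

OR_MH = Σ(aᵢdᵢ/nᵢ) / Σ(bᵢcᵢ/nᵢ), where nᵢ is the stratum total.
Stratum 1 (Urban): n = 4991; a·d/n = 1370·1988/4991 = 545.6942; b·c/n = 691·942/4991 = 130.4192
Stratum 2 (Rural): n = 5756; a·d/n = 1470·3008/5756 = 768.2001; b·c/n = 570·708/5756 = 70.1112
OR_MH = (545.6942 + 768.2001) / (130.4192 + 70.1112) = 1313.8944 / 200.5303 = 6.55210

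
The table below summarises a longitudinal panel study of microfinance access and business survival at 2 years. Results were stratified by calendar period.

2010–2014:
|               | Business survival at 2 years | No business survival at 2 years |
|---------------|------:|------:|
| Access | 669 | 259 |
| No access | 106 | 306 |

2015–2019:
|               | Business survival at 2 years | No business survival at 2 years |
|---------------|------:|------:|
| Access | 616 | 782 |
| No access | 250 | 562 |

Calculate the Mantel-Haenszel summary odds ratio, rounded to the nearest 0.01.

2.84

OR_MH = Σ(aᵢdᵢ/nᵢ) / Σ(bᵢcᵢ/nᵢ), where nᵢ is the stratum total.
Stratum 1 (2010–2014): n = 1340; a·d/n = 669·306/1340 = 152.7716; b·c/n = 259·106/1340 = 20.4881
Stratum 2 (2015–2019): n = 2210; a·d/n = 616·562/2210 = 156.6480; b·c/n = 782·250/2210 = 88.4615
OR_MH = (152.7716 + 156.6480) / (20.4881 + 88.4615) = 309.4196 / 108.9496 = 2.84003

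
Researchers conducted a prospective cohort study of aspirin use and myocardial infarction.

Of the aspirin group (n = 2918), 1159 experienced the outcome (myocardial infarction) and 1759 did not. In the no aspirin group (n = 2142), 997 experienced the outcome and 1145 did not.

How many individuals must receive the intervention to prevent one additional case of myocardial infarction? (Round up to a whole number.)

15

Risk in treated group = 1159/2918 = 0.39719; risk in control = 997/2142 = 0.46545.
Absolute risk reduction = 0.46545 − 0.39719 = 0.06826
NNT = 1 / ARR = 1 / 0.06826 = 14.649 → round up → 15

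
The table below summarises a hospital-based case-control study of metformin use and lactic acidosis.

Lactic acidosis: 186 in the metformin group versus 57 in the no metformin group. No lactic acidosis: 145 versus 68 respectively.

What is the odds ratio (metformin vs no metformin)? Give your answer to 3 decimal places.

From the description: a = 186, b = 145, c = 57, d = 68.
OR = (a·d)/(b·c) = (186 × 68) / (145 × 57) = 12648 / 8265 = 1.53031
The odds of lactic acidosis are about 1.53 times as high in the metformin group.

1.530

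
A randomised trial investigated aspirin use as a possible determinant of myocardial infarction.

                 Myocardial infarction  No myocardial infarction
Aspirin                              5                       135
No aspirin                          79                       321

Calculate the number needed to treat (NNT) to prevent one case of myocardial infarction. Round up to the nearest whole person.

7

Risk in treated group = 5/140 = 0.03571; risk in control = 79/400 = 0.19750.
Absolute risk reduction = 0.19750 − 0.03571 = 0.16179
NNT = 1 / ARR = 1 / 0.16179 = 6.181 → round up → 7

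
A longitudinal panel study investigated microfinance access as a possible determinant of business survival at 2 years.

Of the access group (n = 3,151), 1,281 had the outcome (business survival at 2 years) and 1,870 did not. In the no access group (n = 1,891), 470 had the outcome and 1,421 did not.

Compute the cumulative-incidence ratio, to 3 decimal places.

From the description: a = 1281, b = 1870, c = 470, d = 1421.
Risk in exposed = 1281/3151 = 0.40654; risk in unexposed = 470/1891 = 0.24855.
RR = 0.40654 / 0.24855 = 1.63567
The risk among the exposed is 1.64 times that among the unexposed.

1.636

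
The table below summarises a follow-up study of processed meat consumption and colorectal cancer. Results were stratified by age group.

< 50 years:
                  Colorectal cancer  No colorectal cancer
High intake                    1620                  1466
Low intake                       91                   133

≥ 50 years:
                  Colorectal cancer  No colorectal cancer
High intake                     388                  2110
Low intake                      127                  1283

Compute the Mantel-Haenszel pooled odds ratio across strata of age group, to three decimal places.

OR_MH = Σ(aᵢdᵢ/nᵢ) / Σ(bᵢcᵢ/nᵢ), where nᵢ is the stratum total.
Stratum 1 (< 50 years): n = 3310; a·d/n = 1620·133/3310 = 65.0937; b·c/n = 1466·91/3310 = 40.3039
Stratum 2 (≥ 50 years): n = 3908; a·d/n = 388·1283/3908 = 127.3808; b·c/n = 2110·127/3908 = 68.5696
OR_MH = (65.0937 + 127.3808) / (40.3039 + 68.5696) = 192.4744 / 108.8735 = 1.76787

1.768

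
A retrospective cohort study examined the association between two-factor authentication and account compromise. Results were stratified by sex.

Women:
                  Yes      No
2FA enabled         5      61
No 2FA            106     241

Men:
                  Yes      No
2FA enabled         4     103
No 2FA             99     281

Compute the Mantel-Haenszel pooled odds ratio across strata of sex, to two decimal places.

OR_MH = Σ(aᵢdᵢ/nᵢ) / Σ(bᵢcᵢ/nᵢ), where nᵢ is the stratum total.
Stratum 1 (Women): n = 413; a·d/n = 5·241/413 = 2.9177; b·c/n = 61·106/413 = 15.6562
Stratum 2 (Men): n = 487; a·d/n = 4·281/487 = 2.3080; b·c/n = 103·99/487 = 20.9384
OR_MH = (2.9177 + 2.3080) / (15.6562 + 20.9384) = 5.2257 / 36.5946 = 0.14280

0.14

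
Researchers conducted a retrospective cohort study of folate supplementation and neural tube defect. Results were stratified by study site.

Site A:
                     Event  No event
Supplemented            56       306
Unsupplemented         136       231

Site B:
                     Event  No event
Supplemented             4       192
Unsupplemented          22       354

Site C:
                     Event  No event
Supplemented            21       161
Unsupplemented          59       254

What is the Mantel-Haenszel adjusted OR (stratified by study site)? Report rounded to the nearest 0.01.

0.37

OR_MH = Σ(aᵢdᵢ/nᵢ) / Σ(bᵢcᵢ/nᵢ), where nᵢ is the stratum total.
Stratum 1 (Site A): n = 729; a·d/n = 56·231/729 = 17.7449; b·c/n = 306·136/729 = 57.0864
Stratum 2 (Site B): n = 572; a·d/n = 4·354/572 = 2.4755; b·c/n = 192·22/572 = 7.3846
Stratum 3 (Site C): n = 495; a·d/n = 21·254/495 = 10.7758; b·c/n = 161·59/495 = 19.1899
OR_MH = (17.7449 + 2.4755 + 10.7758) / (57.0864 + 7.3846 + 19.1899) = 30.9961 / 83.6609 = 0.37050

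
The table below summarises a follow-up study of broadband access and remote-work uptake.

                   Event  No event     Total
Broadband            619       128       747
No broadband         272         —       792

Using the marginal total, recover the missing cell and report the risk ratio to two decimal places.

2.41

The missing cell is in the unexposed row: 792 − 272 = 520.
So a = 619, b = 128, c = 272, d = 520.
RR = [a/(a+b)] / [c/(c+d)] = (619/747) / (272/792) = 0.82865/0.34343 = 2.41283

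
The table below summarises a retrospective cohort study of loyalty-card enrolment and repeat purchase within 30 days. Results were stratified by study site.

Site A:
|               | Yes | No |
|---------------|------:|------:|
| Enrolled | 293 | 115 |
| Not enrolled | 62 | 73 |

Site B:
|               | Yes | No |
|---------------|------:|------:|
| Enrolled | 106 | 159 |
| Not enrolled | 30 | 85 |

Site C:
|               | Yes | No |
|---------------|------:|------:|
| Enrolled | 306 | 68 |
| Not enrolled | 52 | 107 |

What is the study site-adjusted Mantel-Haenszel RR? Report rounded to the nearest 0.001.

1.887

RR_MH = Σ(aᵢ·n₀ᵢ/nᵢ) / Σ(cᵢ·n₁ᵢ/nᵢ), with n₁ᵢ = aᵢ+bᵢ (exposed), n₀ᵢ = cᵢ+dᵢ (unexposed), nᵢ = n₁ᵢ+n₀ᵢ.
Stratum 1 (Site A): n₁ = 408, n₀ = 135, n = 543; a·n₀/n = 293·135/543 = 72.8453; c·n₁/n = 62·408/543 = 46.5856
Stratum 2 (Site B): n₁ = 265, n₀ = 115, n = 380; a·n₀/n = 106·115/380 = 32.0789; c·n₁/n = 30·265/380 = 20.9211
Stratum 3 (Site C): n₁ = 374, n₀ = 159, n = 533; a·n₀/n = 306·159/533 = 91.2833; c·n₁/n = 52·374/533 = 36.4878
RR_MH = (72.8453 + 32.0789 + 91.2833) / (46.5856 + 20.9211 + 36.4878) = 196.2076 / 103.9945 = 1.88671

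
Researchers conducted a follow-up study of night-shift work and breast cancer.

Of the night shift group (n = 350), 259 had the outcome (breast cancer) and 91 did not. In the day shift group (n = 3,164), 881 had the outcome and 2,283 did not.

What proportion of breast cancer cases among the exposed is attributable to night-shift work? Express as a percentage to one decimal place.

62.4

From the description: a = 259, b = 91, c = 881, d = 2283.
Risk in exposed = 259/350 = 0.74000; risk in unexposed = 881/3164 = 0.27845.
RR = 0.74000/0.27845 = 2.65762
AR% = (RR − 1)/RR × 100 = (2.65762 − 1)/2.65762 × 100 = 62.3723%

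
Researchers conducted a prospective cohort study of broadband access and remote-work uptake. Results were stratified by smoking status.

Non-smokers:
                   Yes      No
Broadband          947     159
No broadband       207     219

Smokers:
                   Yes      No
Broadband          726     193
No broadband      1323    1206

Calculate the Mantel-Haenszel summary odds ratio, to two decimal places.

4.07

OR_MH = Σ(aᵢdᵢ/nᵢ) / Σ(bᵢcᵢ/nᵢ), where nᵢ is the stratum total.
Stratum 1 (Non-smokers): n = 1532; a·d/n = 947·219/1532 = 135.3740; b·c/n = 159·207/1532 = 21.4837
Stratum 2 (Smokers): n = 3448; a·d/n = 726·1206/3448 = 253.9316; b·c/n = 193·1323/3448 = 74.0542
OR_MH = (135.3740 + 253.9316) / (21.4837 + 74.0542) = 389.3056 / 95.5379 = 4.07488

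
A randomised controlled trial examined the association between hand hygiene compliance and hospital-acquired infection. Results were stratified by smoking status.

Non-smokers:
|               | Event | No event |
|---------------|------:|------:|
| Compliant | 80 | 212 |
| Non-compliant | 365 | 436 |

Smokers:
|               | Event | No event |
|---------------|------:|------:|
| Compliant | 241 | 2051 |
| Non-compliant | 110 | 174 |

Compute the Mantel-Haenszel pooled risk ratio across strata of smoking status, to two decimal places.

0.44

RR_MH = Σ(aᵢ·n₀ᵢ/nᵢ) / Σ(cᵢ·n₁ᵢ/nᵢ), with n₁ᵢ = aᵢ+bᵢ (exposed), n₀ᵢ = cᵢ+dᵢ (unexposed), nᵢ = n₁ᵢ+n₀ᵢ.
Stratum 1 (Non-smokers): n₁ = 292, n₀ = 801, n = 1093; a·n₀/n = 80·801/1093 = 58.6276; c·n₁/n = 365·292/1093 = 97.5114
Stratum 2 (Smokers): n₁ = 2292, n₀ = 284, n = 2576; a·n₀/n = 241·284/2576 = 26.5699; c·n₁/n = 110·2292/2576 = 97.8727
RR_MH = (58.6276 + 26.5699) / (97.5114 + 97.8727) = 85.1975 / 195.3841 = 0.43605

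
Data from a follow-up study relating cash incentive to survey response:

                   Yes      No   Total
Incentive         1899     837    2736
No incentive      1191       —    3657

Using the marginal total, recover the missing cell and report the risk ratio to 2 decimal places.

The missing cell is in the unexposed row: 3657 − 1191 = 2466.
So a = 1899, b = 837, c = 1191, d = 2466.
RR = [a/(a+b)] / [c/(c+d)] = (1899/2736) / (1191/3657) = 0.69408/0.32568 = 2.13119

2.13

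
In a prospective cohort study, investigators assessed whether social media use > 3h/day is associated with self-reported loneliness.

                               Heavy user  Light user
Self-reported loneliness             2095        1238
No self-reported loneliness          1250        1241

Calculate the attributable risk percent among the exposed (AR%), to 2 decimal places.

Reading the table with exposure as columns: a = 2095 (Heavy user, case), b = 1250 (Heavy user, non-case), c = 1238 (Light user, case), d = 1241.
Risk in exposed = 2095/3345 = 0.62631; risk in unexposed = 1238/2479 = 0.49939.
RR = 0.62631/0.49939 = 1.25413
AR% = (RR − 1)/RR × 100 = (1.25413 − 1)/1.25413 × 100 = 20.2637%

20.26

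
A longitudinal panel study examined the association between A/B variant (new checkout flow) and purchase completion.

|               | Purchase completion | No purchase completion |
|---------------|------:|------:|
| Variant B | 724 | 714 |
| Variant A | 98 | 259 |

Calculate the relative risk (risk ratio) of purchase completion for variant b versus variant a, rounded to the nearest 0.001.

Cells: a = 724, b = 714, c = 98, d = 259.
Risk in exposed = 724/1438 = 0.50348; risk in unexposed = 98/357 = 0.27451.
RR = 0.50348 / 0.27451 = 1.83409
The risk among the exposed is 1.83 times that among the unexposed.

1.834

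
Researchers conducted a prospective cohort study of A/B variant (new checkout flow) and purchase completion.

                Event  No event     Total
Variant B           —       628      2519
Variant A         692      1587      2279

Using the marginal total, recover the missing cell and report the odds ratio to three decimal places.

The missing cell is in the exposed row: 2519 − 628 = 1891.
So a = 1891, b = 628, c = 692, d = 1587.
OR = (a·d)/(b·c) = (1891 × 1587) / (628 × 692) = 3001017 / 434576 = 6.90562

6.906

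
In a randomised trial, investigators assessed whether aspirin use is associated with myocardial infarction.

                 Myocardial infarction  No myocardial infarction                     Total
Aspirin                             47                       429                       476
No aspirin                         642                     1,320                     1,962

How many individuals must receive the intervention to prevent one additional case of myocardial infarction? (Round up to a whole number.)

5

Risk in treated group = 47/476 = 0.09874; risk in control = 642/1962 = 0.32722.
Absolute risk reduction = 0.32722 − 0.09874 = 0.22848
NNT = 1 / ARR = 1 / 0.22848 = 4.377 → round up → 5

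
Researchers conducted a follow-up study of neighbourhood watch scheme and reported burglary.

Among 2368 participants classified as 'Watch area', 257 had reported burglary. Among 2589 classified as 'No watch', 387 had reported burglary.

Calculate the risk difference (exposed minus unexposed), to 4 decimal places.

-0.0409

From the description: a = 257, b = 2111, c = 387, d = 2202.
Risk in exposed = 257/2368 = 0.108530; risk in unexposed = 387/2589 = 0.149479.
Risk difference = 0.108530 − 0.149479 = -0.040948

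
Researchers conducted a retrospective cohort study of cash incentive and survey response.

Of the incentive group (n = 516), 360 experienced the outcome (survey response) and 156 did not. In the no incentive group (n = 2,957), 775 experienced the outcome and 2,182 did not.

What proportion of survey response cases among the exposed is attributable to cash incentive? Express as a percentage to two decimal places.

62.43

From the description: a = 360, b = 156, c = 775, d = 2182.
Risk in exposed = 360/516 = 0.69767; risk in unexposed = 775/2957 = 0.26209.
RR = 0.69767/0.26209 = 2.66197
AR% = (RR − 1)/RR × 100 = (2.66197 − 1)/2.66197 × 100 = 62.4338%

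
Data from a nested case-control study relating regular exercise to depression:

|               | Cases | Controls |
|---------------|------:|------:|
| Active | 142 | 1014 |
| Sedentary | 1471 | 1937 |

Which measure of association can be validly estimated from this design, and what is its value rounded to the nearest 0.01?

Cells: a = 142, b = 1014, c = 1471, d = 1937.
This is a nested case-control study: participants were sampled on outcome status, so risks in the source population cannot be estimated directly — relative risk is not valid here. The odds ratio is the appropriate measure.
OR = (a·d)/(b·c) = (142 × 1937) / (1014 × 1471) = 275054 / 1491594 = 0.18440

0.18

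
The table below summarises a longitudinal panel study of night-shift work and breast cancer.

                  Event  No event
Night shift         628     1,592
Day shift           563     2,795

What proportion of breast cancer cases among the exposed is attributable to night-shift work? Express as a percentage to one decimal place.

40.7

Cells: a = 628, b = 1592, c = 563, d = 2795.
Risk in exposed = 628/2220 = 0.28288; risk in unexposed = 563/3358 = 0.16766.
RR = 0.28288/0.16766 = 1.68725
AR% = (RR − 1)/RR × 100 = (1.68725 − 1)/1.68725 × 100 = 40.7319%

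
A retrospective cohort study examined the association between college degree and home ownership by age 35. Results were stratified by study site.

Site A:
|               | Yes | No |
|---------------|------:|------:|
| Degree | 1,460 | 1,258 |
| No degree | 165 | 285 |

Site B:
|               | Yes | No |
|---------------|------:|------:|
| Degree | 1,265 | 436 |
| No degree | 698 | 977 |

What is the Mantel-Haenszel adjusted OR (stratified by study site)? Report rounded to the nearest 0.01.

OR_MH = Σ(aᵢdᵢ/nᵢ) / Σ(bᵢcᵢ/nᵢ), where nᵢ is the stratum total.
Stratum 1 (Site A): n = 3168; a·d/n = 1460·285/3168 = 131.3447; b·c/n = 1258·165/3168 = 65.5208
Stratum 2 (Site B): n = 3376; a·d/n = 1265·977/3376 = 366.0856; b·c/n = 436·698/3376 = 90.1445
OR_MH = (131.3447 + 366.0856) / (65.5208 + 90.1445) = 497.4303 / 155.6654 = 3.19551

3.20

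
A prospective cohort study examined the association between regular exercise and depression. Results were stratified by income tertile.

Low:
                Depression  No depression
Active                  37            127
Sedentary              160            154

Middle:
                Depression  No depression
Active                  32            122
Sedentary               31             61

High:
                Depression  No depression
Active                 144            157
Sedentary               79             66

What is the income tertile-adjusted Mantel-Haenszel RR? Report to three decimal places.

0.651

RR_MH = Σ(aᵢ·n₀ᵢ/nᵢ) / Σ(cᵢ·n₁ᵢ/nᵢ), with n₁ᵢ = aᵢ+bᵢ (exposed), n₀ᵢ = cᵢ+dᵢ (unexposed), nᵢ = n₁ᵢ+n₀ᵢ.
Stratum 1 (Low): n₁ = 164, n₀ = 314, n = 478; a·n₀/n = 37·314/478 = 24.3054; c·n₁/n = 160·164/478 = 54.8954
Stratum 2 (Middle): n₁ = 154, n₀ = 92, n = 246; a·n₀/n = 32·92/246 = 11.9675; c·n₁/n = 31·154/246 = 19.4065
Stratum 3 (High): n₁ = 301, n₀ = 145, n = 446; a·n₀/n = 144·145/446 = 46.8161; c·n₁/n = 79·301/446 = 53.3161
RR_MH = (24.3054 + 11.9675 + 46.8161) / (54.8954 + 19.4065 + 53.3161) = 83.0891 / 127.6180 = 0.65108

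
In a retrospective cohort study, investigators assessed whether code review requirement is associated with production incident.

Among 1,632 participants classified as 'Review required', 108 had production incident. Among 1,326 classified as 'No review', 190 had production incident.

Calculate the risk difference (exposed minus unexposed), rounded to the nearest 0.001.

From the description: a = 108, b = 1524, c = 190, d = 1136.
Risk in exposed = 108/1632 = 0.066176; risk in unexposed = 190/1326 = 0.143288.
Risk difference = 0.066176 − 0.143288 = -0.077112

-0.077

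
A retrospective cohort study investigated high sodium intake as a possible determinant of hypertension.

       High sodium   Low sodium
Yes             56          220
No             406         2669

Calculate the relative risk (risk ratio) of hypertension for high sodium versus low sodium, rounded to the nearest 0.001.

Reading the table with exposure as columns: a = 56 (High sodium, case), b = 406 (High sodium, non-case), c = 220 (Low sodium, case), d = 2669.
Risk in exposed = 56/462 = 0.12121; risk in unexposed = 220/2889 = 0.07615.
RR = 0.12121 / 0.07615 = 1.59174
The risk among the exposed is 1.59 times that among the unexposed.

1.592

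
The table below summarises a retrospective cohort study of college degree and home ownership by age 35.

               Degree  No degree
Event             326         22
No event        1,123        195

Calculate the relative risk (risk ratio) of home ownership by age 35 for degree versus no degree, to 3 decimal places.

2.219

Reading the table with exposure as columns: a = 326 (Degree, case), b = 1123 (Degree, non-case), c = 22 (No degree, case), d = 195.
Risk in exposed = 326/1449 = 0.22498; risk in unexposed = 22/217 = 0.10138.
RR = 0.22498 / 0.10138 = 2.21915
The risk among the exposed is 2.22 times that among the unexposed.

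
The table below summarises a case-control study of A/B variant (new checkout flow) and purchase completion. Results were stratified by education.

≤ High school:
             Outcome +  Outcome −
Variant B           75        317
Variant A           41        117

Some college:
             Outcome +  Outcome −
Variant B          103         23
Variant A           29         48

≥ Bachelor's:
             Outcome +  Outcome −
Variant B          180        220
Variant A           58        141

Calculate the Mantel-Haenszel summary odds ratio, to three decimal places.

1.715

OR_MH = Σ(aᵢdᵢ/nᵢ) / Σ(bᵢcᵢ/nᵢ), where nᵢ is the stratum total.
Stratum 1 (≤ High school): n = 550; a·d/n = 75·117/550 = 15.9545; b·c/n = 317·41/550 = 23.6309
Stratum 2 (Some college): n = 203; a·d/n = 103·48/203 = 24.3547; b·c/n = 23·29/203 = 3.2857
Stratum 3 (≥ Bachelor's): n = 599; a·d/n = 180·141/599 = 42.3706; b·c/n = 220·58/599 = 21.3022
OR_MH = (15.9545 + 24.3547 + 42.3706) / (23.6309 + 3.2857 + 21.3022) = 82.6798 / 48.2188 = 1.71468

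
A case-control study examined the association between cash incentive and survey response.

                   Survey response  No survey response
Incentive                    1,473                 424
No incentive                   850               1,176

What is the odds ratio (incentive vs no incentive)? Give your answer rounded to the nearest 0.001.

Cells: a = 1473, b = 424, c = 850, d = 1176.
OR = (a·d)/(b·c) = (1473 × 1176) / (424 × 850) = 1732248 / 360400 = 4.80646
The odds of survey response are about 4.81 times as high in the incentive group.

4.806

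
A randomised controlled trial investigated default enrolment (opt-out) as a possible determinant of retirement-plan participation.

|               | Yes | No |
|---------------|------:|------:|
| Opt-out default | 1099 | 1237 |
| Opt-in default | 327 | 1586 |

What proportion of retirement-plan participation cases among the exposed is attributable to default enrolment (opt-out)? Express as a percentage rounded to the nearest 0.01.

Cells: a = 1099, b = 1237, c = 327, d = 1586.
Risk in exposed = 1099/2336 = 0.47046; risk in unexposed = 327/1913 = 0.17094.
RR = 0.47046/0.17094 = 2.75228
AR% = (RR − 1)/RR × 100 = (2.75228 − 1)/2.75228 × 100 = 63.6664%

63.67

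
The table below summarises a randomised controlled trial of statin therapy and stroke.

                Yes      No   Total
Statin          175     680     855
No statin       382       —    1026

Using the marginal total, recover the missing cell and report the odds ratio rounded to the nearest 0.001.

The missing cell is in the unexposed row: 1026 − 382 = 644.
So a = 175, b = 680, c = 382, d = 644.
OR = (a·d)/(b·c) = (175 × 644) / (680 × 382) = 112700 / 259760 = 0.43386

0.434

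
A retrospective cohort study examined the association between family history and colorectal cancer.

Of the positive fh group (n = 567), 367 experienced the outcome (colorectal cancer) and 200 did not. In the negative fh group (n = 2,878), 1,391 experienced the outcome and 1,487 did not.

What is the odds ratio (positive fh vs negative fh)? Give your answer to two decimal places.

1.96

From the description: a = 367, b = 200, c = 1391, d = 1487.
OR = (a·d)/(b·c) = (367 × 1487) / (200 × 1391) = 545729 / 278200 = 1.96164
The odds of colorectal cancer are about 1.96 times as high in the positive fh group.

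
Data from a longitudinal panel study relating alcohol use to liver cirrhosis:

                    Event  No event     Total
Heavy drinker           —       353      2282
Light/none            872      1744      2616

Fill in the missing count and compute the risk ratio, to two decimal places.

The missing cell is in the exposed row: 2282 − 353 = 1929.
So a = 1929, b = 353, c = 872, d = 1744.
RR = [a/(a+b)] / [c/(c+d)] = (1929/2282) / (872/2616) = 0.84531/0.33333 = 2.53593

2.54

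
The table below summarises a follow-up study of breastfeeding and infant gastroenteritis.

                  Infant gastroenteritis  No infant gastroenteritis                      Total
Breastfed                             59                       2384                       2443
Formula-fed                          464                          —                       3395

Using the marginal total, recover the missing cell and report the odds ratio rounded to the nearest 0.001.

0.156

The missing cell is in the unexposed row: 3395 − 464 = 2931.
So a = 59, b = 2384, c = 464, d = 2931.
OR = (a·d)/(b·c) = (59 × 2931) / (2384 × 464) = 172929 / 1106176 = 0.15633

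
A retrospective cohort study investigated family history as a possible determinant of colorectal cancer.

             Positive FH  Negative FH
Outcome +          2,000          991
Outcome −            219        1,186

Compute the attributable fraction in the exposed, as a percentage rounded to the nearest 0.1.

49.5

Reading the table with exposure as columns: a = 2000 (Positive FH, case), b = 219 (Positive FH, non-case), c = 991 (Negative FH, case), d = 1186.
Risk in exposed = 2000/2219 = 0.90131; risk in unexposed = 991/2177 = 0.45521.
RR = 0.90131/0.45521 = 1.97996
AR% = (RR − 1)/RR × 100 = (1.97996 − 1)/1.97996 × 100 = 49.4941%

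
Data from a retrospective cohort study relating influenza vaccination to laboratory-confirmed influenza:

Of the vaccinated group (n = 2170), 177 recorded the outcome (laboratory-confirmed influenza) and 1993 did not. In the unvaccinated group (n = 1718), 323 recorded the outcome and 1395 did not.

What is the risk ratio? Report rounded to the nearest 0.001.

0.434

From the description: a = 177, b = 1993, c = 323, d = 1395.
Risk in exposed = 177/2170 = 0.08157; risk in unexposed = 323/1718 = 0.18801.
RR = 0.08157 / 0.18801 = 0.43384
The risk is 57% lower among the exposed than among the unexposed.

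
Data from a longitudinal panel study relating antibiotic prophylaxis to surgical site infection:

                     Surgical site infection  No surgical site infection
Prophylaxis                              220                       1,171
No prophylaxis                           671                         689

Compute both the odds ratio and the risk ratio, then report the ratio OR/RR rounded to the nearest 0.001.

Cells: a = 220, b = 1171, c = 671, d = 689.
OR = (220·689)/(1171·671) = 151580/785741 = 0.19291
Risk in exposed = 220/1391 = 0.15816; risk in unexposed = 671/1360 = 0.49338; RR = 0.32056
OR/RR = 0.19291 / 0.32056 = 0.60180
The outcome is not rare, so the OR lies further from 1 than the RR.

0.602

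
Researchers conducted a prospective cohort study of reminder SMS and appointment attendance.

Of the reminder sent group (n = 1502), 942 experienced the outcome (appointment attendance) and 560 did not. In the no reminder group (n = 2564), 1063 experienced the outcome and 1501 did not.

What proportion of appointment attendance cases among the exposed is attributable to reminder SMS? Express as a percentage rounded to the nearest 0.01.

33.90

From the description: a = 942, b = 560, c = 1063, d = 1501.
Risk in exposed = 942/1502 = 0.62716; risk in unexposed = 1063/2564 = 0.41459.
RR = 0.62716/0.41459 = 1.51275
AR% = (RR − 1)/RR × 100 = (1.51275 − 1)/1.51275 × 100 = 33.8950%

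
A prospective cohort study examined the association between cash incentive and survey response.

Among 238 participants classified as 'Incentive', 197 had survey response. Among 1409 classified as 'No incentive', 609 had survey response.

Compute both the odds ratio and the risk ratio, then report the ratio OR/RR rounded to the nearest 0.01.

3.30

From the description: a = 197, b = 41, c = 609, d = 800.
OR = (197·800)/(41·609) = 157600/24969 = 6.31183
Risk in exposed = 197/238 = 0.82773; risk in unexposed = 609/1409 = 0.43222; RR = 1.91506
OR/RR = 6.31183 / 1.91506 = 3.29589
The outcome is not rare, so the OR lies further from 1 than the RR.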